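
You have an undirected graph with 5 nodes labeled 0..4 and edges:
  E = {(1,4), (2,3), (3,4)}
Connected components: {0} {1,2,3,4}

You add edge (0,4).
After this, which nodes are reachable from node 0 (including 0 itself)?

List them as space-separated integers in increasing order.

Before: nodes reachable from 0: {0}
Adding (0,4): merges 0's component with another. Reachability grows.
After: nodes reachable from 0: {0,1,2,3,4}

Answer: 0 1 2 3 4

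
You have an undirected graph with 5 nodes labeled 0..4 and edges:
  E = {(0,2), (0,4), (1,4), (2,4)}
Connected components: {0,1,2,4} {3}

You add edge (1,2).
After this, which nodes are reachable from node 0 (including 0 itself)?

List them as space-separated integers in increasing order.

Answer: 0 1 2 4

Derivation:
Before: nodes reachable from 0: {0,1,2,4}
Adding (1,2): both endpoints already in same component. Reachability from 0 unchanged.
After: nodes reachable from 0: {0,1,2,4}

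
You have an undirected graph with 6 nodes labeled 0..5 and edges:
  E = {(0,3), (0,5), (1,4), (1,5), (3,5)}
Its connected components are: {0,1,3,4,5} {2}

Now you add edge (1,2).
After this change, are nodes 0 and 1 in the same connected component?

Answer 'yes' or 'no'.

Initial components: {0,1,3,4,5} {2}
Adding edge (1,2): merges {0,1,3,4,5} and {2}.
New components: {0,1,2,3,4,5}
Are 0 and 1 in the same component? yes

Answer: yes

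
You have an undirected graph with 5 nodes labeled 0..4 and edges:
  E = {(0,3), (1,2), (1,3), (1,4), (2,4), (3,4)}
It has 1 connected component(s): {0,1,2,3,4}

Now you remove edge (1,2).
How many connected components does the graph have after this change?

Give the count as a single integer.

Initial component count: 1
Remove (1,2): not a bridge. Count unchanged: 1.
  After removal, components: {0,1,2,3,4}
New component count: 1

Answer: 1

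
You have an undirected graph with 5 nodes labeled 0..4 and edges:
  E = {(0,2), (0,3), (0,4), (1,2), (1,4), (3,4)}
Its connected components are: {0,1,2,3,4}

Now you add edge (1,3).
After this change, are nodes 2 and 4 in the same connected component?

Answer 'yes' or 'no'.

Initial components: {0,1,2,3,4}
Adding edge (1,3): both already in same component {0,1,2,3,4}. No change.
New components: {0,1,2,3,4}
Are 2 and 4 in the same component? yes

Answer: yes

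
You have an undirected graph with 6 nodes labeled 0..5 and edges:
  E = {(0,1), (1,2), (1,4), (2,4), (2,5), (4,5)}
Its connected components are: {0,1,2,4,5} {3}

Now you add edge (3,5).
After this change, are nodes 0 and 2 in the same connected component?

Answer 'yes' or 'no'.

Initial components: {0,1,2,4,5} {3}
Adding edge (3,5): merges {3} and {0,1,2,4,5}.
New components: {0,1,2,3,4,5}
Are 0 and 2 in the same component? yes

Answer: yes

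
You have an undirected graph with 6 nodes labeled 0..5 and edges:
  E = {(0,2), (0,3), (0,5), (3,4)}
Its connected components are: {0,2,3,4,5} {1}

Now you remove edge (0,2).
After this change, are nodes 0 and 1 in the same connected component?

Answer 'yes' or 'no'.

Initial components: {0,2,3,4,5} {1}
Removing edge (0,2): it was a bridge — component count 2 -> 3.
New components: {0,3,4,5} {1} {2}
Are 0 and 1 in the same component? no

Answer: no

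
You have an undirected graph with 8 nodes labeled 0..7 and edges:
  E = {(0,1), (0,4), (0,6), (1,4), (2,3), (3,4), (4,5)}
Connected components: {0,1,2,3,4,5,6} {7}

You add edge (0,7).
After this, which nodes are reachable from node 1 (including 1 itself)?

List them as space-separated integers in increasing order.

Before: nodes reachable from 1: {0,1,2,3,4,5,6}
Adding (0,7): merges 1's component with another. Reachability grows.
After: nodes reachable from 1: {0,1,2,3,4,5,6,7}

Answer: 0 1 2 3 4 5 6 7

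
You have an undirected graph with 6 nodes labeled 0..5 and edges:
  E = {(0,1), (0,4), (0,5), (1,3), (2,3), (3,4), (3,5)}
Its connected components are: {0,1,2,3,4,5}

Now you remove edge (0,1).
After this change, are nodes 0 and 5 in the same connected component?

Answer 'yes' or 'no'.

Initial components: {0,1,2,3,4,5}
Removing edge (0,1): not a bridge — component count unchanged at 1.
New components: {0,1,2,3,4,5}
Are 0 and 5 in the same component? yes

Answer: yes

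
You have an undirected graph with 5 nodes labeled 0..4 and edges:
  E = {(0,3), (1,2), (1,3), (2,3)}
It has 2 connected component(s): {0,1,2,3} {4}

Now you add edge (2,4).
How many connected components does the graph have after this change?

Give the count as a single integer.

Answer: 1

Derivation:
Initial component count: 2
Add (2,4): merges two components. Count decreases: 2 -> 1.
New component count: 1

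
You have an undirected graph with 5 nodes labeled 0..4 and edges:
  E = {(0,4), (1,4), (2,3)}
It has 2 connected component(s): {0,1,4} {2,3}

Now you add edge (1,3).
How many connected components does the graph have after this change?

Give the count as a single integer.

Answer: 1

Derivation:
Initial component count: 2
Add (1,3): merges two components. Count decreases: 2 -> 1.
New component count: 1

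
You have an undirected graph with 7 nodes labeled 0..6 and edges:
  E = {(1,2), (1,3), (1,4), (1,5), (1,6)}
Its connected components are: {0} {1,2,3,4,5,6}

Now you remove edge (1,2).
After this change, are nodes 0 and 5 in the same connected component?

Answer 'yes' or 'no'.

Answer: no

Derivation:
Initial components: {0} {1,2,3,4,5,6}
Removing edge (1,2): it was a bridge — component count 2 -> 3.
New components: {0} {1,3,4,5,6} {2}
Are 0 and 5 in the same component? no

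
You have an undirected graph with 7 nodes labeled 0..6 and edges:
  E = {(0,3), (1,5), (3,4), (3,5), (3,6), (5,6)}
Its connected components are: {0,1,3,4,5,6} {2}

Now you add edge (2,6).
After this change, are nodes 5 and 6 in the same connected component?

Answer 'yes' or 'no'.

Initial components: {0,1,3,4,5,6} {2}
Adding edge (2,6): merges {2} and {0,1,3,4,5,6}.
New components: {0,1,2,3,4,5,6}
Are 5 and 6 in the same component? yes

Answer: yes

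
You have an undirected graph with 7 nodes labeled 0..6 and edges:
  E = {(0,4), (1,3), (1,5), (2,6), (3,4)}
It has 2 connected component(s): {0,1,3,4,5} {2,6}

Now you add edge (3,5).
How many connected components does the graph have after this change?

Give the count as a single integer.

Answer: 2

Derivation:
Initial component count: 2
Add (3,5): endpoints already in same component. Count unchanged: 2.
New component count: 2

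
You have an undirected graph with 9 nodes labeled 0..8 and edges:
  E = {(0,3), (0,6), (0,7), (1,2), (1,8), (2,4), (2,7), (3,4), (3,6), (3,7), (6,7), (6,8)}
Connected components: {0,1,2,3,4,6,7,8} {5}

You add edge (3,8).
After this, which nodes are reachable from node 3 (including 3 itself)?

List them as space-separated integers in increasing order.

Answer: 0 1 2 3 4 6 7 8

Derivation:
Before: nodes reachable from 3: {0,1,2,3,4,6,7,8}
Adding (3,8): both endpoints already in same component. Reachability from 3 unchanged.
After: nodes reachable from 3: {0,1,2,3,4,6,7,8}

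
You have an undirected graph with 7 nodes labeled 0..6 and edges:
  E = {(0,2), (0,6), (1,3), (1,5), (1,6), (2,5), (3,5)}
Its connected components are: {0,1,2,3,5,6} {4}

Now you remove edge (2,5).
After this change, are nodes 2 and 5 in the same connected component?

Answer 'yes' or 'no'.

Answer: yes

Derivation:
Initial components: {0,1,2,3,5,6} {4}
Removing edge (2,5): not a bridge — component count unchanged at 2.
New components: {0,1,2,3,5,6} {4}
Are 2 and 5 in the same component? yes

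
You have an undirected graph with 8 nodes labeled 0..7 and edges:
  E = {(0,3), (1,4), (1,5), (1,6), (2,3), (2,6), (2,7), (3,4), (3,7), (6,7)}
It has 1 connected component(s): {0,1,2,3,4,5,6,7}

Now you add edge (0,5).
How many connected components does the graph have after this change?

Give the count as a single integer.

Answer: 1

Derivation:
Initial component count: 1
Add (0,5): endpoints already in same component. Count unchanged: 1.
New component count: 1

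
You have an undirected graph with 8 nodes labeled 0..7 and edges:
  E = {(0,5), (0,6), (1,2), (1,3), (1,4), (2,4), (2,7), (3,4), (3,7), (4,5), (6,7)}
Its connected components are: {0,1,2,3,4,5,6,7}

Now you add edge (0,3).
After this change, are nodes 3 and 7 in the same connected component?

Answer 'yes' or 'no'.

Initial components: {0,1,2,3,4,5,6,7}
Adding edge (0,3): both already in same component {0,1,2,3,4,5,6,7}. No change.
New components: {0,1,2,3,4,5,6,7}
Are 3 and 7 in the same component? yes

Answer: yes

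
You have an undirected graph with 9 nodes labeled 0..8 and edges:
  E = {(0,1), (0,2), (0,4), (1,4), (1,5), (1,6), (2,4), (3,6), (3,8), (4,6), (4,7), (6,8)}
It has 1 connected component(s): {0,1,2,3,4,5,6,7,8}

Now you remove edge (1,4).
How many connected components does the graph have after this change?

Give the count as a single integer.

Initial component count: 1
Remove (1,4): not a bridge. Count unchanged: 1.
  After removal, components: {0,1,2,3,4,5,6,7,8}
New component count: 1

Answer: 1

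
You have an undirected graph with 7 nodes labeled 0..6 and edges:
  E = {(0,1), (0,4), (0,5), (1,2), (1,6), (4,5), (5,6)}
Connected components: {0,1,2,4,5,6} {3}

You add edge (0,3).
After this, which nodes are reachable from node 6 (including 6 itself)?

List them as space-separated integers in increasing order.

Answer: 0 1 2 3 4 5 6

Derivation:
Before: nodes reachable from 6: {0,1,2,4,5,6}
Adding (0,3): merges 6's component with another. Reachability grows.
After: nodes reachable from 6: {0,1,2,3,4,5,6}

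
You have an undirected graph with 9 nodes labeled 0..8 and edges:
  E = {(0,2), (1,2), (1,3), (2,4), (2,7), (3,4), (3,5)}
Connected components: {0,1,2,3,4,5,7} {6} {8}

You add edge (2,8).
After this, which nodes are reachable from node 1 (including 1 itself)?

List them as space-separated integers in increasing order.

Answer: 0 1 2 3 4 5 7 8

Derivation:
Before: nodes reachable from 1: {0,1,2,3,4,5,7}
Adding (2,8): merges 1's component with another. Reachability grows.
After: nodes reachable from 1: {0,1,2,3,4,5,7,8}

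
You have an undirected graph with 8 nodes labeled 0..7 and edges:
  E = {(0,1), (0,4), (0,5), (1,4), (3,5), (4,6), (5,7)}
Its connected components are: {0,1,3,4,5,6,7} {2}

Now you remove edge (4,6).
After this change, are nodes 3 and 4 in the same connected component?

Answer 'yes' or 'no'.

Initial components: {0,1,3,4,5,6,7} {2}
Removing edge (4,6): it was a bridge — component count 2 -> 3.
New components: {0,1,3,4,5,7} {2} {6}
Are 3 and 4 in the same component? yes

Answer: yes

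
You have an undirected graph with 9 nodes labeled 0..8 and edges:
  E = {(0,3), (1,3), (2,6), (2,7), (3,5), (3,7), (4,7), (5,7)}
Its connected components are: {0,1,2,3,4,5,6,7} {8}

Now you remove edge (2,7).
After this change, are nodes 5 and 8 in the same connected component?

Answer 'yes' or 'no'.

Answer: no

Derivation:
Initial components: {0,1,2,3,4,5,6,7} {8}
Removing edge (2,7): it was a bridge — component count 2 -> 3.
New components: {0,1,3,4,5,7} {2,6} {8}
Are 5 and 8 in the same component? no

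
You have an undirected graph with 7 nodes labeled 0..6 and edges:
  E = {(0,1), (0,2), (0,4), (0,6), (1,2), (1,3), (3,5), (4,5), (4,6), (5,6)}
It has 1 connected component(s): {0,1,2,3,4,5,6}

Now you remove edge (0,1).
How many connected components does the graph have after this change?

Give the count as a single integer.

Initial component count: 1
Remove (0,1): not a bridge. Count unchanged: 1.
  After removal, components: {0,1,2,3,4,5,6}
New component count: 1

Answer: 1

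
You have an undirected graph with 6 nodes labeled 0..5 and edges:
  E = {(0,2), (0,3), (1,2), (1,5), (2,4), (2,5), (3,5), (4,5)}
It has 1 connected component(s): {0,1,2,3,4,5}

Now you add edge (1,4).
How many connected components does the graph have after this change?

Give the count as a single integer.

Answer: 1

Derivation:
Initial component count: 1
Add (1,4): endpoints already in same component. Count unchanged: 1.
New component count: 1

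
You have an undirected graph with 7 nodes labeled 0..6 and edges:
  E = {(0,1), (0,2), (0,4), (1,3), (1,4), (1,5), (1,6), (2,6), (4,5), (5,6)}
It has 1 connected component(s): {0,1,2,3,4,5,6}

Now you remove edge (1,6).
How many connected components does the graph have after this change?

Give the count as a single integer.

Answer: 1

Derivation:
Initial component count: 1
Remove (1,6): not a bridge. Count unchanged: 1.
  After removal, components: {0,1,2,3,4,5,6}
New component count: 1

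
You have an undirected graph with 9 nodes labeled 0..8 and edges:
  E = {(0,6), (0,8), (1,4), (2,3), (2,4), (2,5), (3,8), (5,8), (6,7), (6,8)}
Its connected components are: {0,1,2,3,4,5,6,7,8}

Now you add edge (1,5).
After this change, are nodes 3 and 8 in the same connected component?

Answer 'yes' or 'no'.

Answer: yes

Derivation:
Initial components: {0,1,2,3,4,5,6,7,8}
Adding edge (1,5): both already in same component {0,1,2,3,4,5,6,7,8}. No change.
New components: {0,1,2,3,4,5,6,7,8}
Are 3 and 8 in the same component? yes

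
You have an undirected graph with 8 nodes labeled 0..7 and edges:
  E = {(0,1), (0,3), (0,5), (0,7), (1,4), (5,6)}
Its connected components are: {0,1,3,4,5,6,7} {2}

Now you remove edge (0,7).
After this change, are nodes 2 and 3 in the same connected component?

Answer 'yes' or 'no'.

Answer: no

Derivation:
Initial components: {0,1,3,4,5,6,7} {2}
Removing edge (0,7): it was a bridge — component count 2 -> 3.
New components: {0,1,3,4,5,6} {2} {7}
Are 2 and 3 in the same component? no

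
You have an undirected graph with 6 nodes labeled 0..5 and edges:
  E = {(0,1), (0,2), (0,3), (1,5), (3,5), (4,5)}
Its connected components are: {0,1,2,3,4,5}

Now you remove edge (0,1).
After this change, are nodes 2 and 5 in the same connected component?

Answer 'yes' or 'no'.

Initial components: {0,1,2,3,4,5}
Removing edge (0,1): not a bridge — component count unchanged at 1.
New components: {0,1,2,3,4,5}
Are 2 and 5 in the same component? yes

Answer: yes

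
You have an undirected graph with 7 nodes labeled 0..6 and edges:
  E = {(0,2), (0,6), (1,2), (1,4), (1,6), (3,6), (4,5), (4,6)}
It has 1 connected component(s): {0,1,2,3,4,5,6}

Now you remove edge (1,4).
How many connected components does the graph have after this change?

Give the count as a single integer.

Initial component count: 1
Remove (1,4): not a bridge. Count unchanged: 1.
  After removal, components: {0,1,2,3,4,5,6}
New component count: 1

Answer: 1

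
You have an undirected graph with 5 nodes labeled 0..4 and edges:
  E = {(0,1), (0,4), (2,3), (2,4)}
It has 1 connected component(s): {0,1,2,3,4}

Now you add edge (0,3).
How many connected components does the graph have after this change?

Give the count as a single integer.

Initial component count: 1
Add (0,3): endpoints already in same component. Count unchanged: 1.
New component count: 1

Answer: 1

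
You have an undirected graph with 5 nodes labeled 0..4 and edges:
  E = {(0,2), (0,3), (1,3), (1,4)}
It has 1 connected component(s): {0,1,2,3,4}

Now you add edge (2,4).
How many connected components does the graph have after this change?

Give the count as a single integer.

Initial component count: 1
Add (2,4): endpoints already in same component. Count unchanged: 1.
New component count: 1

Answer: 1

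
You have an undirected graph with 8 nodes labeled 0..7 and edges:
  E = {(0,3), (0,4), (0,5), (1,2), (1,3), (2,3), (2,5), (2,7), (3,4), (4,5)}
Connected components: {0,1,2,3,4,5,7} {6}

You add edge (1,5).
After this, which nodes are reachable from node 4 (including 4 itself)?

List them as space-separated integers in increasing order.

Answer: 0 1 2 3 4 5 7

Derivation:
Before: nodes reachable from 4: {0,1,2,3,4,5,7}
Adding (1,5): both endpoints already in same component. Reachability from 4 unchanged.
After: nodes reachable from 4: {0,1,2,3,4,5,7}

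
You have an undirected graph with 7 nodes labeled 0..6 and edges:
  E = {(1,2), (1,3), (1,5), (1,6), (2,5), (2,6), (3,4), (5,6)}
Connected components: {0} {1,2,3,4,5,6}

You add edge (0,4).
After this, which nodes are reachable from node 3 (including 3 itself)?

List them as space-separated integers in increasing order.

Answer: 0 1 2 3 4 5 6

Derivation:
Before: nodes reachable from 3: {1,2,3,4,5,6}
Adding (0,4): merges 3's component with another. Reachability grows.
After: nodes reachable from 3: {0,1,2,3,4,5,6}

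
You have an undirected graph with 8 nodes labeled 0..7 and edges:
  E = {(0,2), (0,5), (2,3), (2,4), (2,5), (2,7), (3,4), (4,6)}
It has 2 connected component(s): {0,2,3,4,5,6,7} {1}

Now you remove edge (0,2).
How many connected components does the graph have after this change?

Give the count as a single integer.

Initial component count: 2
Remove (0,2): not a bridge. Count unchanged: 2.
  After removal, components: {0,2,3,4,5,6,7} {1}
New component count: 2

Answer: 2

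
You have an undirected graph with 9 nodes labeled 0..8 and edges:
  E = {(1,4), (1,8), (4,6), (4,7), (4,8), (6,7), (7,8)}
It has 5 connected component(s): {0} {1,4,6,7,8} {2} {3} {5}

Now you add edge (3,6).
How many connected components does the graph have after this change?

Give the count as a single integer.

Answer: 4

Derivation:
Initial component count: 5
Add (3,6): merges two components. Count decreases: 5 -> 4.
New component count: 4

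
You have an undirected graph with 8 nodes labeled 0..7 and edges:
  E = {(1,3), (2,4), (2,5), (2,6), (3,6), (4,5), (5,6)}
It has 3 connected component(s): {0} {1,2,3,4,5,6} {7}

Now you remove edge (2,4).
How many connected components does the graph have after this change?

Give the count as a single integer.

Answer: 3

Derivation:
Initial component count: 3
Remove (2,4): not a bridge. Count unchanged: 3.
  After removal, components: {0} {1,2,3,4,5,6} {7}
New component count: 3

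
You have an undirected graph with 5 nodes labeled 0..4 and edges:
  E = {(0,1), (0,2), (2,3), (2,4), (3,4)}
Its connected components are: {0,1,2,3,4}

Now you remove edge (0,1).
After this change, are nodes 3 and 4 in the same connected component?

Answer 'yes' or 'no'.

Initial components: {0,1,2,3,4}
Removing edge (0,1): it was a bridge — component count 1 -> 2.
New components: {0,2,3,4} {1}
Are 3 and 4 in the same component? yes

Answer: yes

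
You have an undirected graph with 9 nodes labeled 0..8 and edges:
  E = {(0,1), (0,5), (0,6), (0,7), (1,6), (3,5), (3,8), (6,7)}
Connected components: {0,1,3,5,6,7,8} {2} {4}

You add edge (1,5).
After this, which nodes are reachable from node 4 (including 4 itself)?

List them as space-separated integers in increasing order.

Before: nodes reachable from 4: {4}
Adding (1,5): both endpoints already in same component. Reachability from 4 unchanged.
After: nodes reachable from 4: {4}

Answer: 4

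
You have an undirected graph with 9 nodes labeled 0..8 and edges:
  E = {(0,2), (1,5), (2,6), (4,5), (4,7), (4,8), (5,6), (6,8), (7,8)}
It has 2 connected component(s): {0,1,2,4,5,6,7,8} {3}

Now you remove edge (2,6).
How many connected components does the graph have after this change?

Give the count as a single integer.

Initial component count: 2
Remove (2,6): it was a bridge. Count increases: 2 -> 3.
  After removal, components: {0,2} {1,4,5,6,7,8} {3}
New component count: 3

Answer: 3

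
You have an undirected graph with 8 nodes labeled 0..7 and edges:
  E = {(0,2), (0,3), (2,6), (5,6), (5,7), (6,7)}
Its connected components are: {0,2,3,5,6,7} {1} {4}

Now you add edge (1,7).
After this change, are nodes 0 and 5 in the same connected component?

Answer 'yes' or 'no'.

Initial components: {0,2,3,5,6,7} {1} {4}
Adding edge (1,7): merges {1} and {0,2,3,5,6,7}.
New components: {0,1,2,3,5,6,7} {4}
Are 0 and 5 in the same component? yes

Answer: yes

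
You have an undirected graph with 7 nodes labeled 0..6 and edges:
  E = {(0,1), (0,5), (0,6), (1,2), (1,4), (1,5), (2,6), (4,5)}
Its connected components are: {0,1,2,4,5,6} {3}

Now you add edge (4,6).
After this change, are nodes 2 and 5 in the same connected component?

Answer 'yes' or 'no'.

Initial components: {0,1,2,4,5,6} {3}
Adding edge (4,6): both already in same component {0,1,2,4,5,6}. No change.
New components: {0,1,2,4,5,6} {3}
Are 2 and 5 in the same component? yes

Answer: yes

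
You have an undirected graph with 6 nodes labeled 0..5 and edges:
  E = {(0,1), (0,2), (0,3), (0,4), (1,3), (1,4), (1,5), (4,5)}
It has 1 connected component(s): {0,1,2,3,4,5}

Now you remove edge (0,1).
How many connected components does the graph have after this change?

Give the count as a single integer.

Answer: 1

Derivation:
Initial component count: 1
Remove (0,1): not a bridge. Count unchanged: 1.
  After removal, components: {0,1,2,3,4,5}
New component count: 1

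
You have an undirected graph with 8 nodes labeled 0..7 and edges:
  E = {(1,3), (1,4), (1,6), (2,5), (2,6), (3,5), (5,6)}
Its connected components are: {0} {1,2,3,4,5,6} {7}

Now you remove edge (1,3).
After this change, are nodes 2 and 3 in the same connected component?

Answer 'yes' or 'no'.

Initial components: {0} {1,2,3,4,5,6} {7}
Removing edge (1,3): not a bridge — component count unchanged at 3.
New components: {0} {1,2,3,4,5,6} {7}
Are 2 and 3 in the same component? yes

Answer: yes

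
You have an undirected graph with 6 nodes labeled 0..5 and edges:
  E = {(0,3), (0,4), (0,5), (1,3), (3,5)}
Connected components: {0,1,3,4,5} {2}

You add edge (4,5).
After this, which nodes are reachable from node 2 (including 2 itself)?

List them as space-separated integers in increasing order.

Answer: 2

Derivation:
Before: nodes reachable from 2: {2}
Adding (4,5): both endpoints already in same component. Reachability from 2 unchanged.
After: nodes reachable from 2: {2}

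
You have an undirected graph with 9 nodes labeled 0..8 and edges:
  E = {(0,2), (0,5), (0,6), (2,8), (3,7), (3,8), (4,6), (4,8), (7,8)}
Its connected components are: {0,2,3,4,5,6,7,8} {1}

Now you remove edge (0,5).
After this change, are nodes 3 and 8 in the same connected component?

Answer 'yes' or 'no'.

Answer: yes

Derivation:
Initial components: {0,2,3,4,5,6,7,8} {1}
Removing edge (0,5): it was a bridge — component count 2 -> 3.
New components: {0,2,3,4,6,7,8} {1} {5}
Are 3 and 8 in the same component? yes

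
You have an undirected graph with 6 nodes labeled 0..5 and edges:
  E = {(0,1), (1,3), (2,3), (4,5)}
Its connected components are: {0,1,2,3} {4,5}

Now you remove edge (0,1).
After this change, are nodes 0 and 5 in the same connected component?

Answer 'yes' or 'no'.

Initial components: {0,1,2,3} {4,5}
Removing edge (0,1): it was a bridge — component count 2 -> 3.
New components: {0} {1,2,3} {4,5}
Are 0 and 5 in the same component? no

Answer: no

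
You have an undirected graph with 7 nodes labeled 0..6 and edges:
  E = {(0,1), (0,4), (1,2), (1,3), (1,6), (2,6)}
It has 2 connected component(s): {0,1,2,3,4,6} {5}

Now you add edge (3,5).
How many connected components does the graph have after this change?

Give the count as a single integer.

Initial component count: 2
Add (3,5): merges two components. Count decreases: 2 -> 1.
New component count: 1

Answer: 1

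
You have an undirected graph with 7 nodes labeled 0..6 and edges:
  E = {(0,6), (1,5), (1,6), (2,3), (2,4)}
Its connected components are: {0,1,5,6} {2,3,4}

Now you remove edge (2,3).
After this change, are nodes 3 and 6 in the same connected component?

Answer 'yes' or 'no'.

Initial components: {0,1,5,6} {2,3,4}
Removing edge (2,3): it was a bridge — component count 2 -> 3.
New components: {0,1,5,6} {2,4} {3}
Are 3 and 6 in the same component? no

Answer: no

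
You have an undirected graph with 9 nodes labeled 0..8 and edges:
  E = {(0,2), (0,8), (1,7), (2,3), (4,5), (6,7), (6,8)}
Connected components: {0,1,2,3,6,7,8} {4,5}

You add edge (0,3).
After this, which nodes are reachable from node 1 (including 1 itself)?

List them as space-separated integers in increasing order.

Before: nodes reachable from 1: {0,1,2,3,6,7,8}
Adding (0,3): both endpoints already in same component. Reachability from 1 unchanged.
After: nodes reachable from 1: {0,1,2,3,6,7,8}

Answer: 0 1 2 3 6 7 8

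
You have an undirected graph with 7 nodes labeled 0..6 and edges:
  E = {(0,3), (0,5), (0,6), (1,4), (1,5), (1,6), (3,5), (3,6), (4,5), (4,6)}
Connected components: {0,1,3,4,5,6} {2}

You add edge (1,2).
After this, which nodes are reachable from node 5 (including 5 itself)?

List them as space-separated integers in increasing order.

Before: nodes reachable from 5: {0,1,3,4,5,6}
Adding (1,2): merges 5's component with another. Reachability grows.
After: nodes reachable from 5: {0,1,2,3,4,5,6}

Answer: 0 1 2 3 4 5 6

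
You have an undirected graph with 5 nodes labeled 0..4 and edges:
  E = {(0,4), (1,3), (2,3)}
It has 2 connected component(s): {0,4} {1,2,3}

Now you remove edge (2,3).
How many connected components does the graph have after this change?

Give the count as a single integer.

Initial component count: 2
Remove (2,3): it was a bridge. Count increases: 2 -> 3.
  After removal, components: {0,4} {1,3} {2}
New component count: 3

Answer: 3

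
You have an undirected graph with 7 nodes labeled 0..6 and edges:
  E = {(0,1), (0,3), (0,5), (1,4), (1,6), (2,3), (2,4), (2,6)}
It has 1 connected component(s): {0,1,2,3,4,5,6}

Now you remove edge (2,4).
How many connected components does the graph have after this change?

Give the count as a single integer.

Answer: 1

Derivation:
Initial component count: 1
Remove (2,4): not a bridge. Count unchanged: 1.
  After removal, components: {0,1,2,3,4,5,6}
New component count: 1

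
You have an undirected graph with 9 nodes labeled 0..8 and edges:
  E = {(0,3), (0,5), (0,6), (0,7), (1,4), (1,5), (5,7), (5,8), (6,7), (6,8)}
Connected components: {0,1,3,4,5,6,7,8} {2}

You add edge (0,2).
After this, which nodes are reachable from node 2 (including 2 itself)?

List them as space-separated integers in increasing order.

Before: nodes reachable from 2: {2}
Adding (0,2): merges 2's component with another. Reachability grows.
After: nodes reachable from 2: {0,1,2,3,4,5,6,7,8}

Answer: 0 1 2 3 4 5 6 7 8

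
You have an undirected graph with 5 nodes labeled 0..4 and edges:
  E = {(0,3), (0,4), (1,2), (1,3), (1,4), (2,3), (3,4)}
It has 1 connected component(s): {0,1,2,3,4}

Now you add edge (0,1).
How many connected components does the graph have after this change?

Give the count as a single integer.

Answer: 1

Derivation:
Initial component count: 1
Add (0,1): endpoints already in same component. Count unchanged: 1.
New component count: 1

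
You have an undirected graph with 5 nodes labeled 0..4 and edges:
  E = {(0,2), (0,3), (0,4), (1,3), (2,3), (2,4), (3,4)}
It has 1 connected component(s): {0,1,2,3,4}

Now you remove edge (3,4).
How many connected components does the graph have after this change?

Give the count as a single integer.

Initial component count: 1
Remove (3,4): not a bridge. Count unchanged: 1.
  After removal, components: {0,1,2,3,4}
New component count: 1

Answer: 1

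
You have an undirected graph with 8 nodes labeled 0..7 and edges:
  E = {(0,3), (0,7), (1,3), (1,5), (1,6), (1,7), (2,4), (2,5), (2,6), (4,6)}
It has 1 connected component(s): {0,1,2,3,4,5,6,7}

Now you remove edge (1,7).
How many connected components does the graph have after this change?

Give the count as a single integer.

Initial component count: 1
Remove (1,7): not a bridge. Count unchanged: 1.
  After removal, components: {0,1,2,3,4,5,6,7}
New component count: 1

Answer: 1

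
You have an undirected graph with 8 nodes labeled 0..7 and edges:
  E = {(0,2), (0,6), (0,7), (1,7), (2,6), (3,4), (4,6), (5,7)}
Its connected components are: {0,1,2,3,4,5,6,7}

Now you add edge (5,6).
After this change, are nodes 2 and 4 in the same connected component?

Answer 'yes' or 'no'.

Initial components: {0,1,2,3,4,5,6,7}
Adding edge (5,6): both already in same component {0,1,2,3,4,5,6,7}. No change.
New components: {0,1,2,3,4,5,6,7}
Are 2 and 4 in the same component? yes

Answer: yes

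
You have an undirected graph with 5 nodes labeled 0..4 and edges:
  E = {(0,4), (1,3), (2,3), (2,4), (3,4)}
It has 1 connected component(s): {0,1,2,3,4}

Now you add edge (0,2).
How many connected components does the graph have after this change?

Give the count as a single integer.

Answer: 1

Derivation:
Initial component count: 1
Add (0,2): endpoints already in same component. Count unchanged: 1.
New component count: 1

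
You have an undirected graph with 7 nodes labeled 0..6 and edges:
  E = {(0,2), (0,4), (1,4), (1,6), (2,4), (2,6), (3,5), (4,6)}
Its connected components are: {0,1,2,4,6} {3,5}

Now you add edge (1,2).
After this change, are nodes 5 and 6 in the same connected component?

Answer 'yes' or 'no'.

Initial components: {0,1,2,4,6} {3,5}
Adding edge (1,2): both already in same component {0,1,2,4,6}. No change.
New components: {0,1,2,4,6} {3,5}
Are 5 and 6 in the same component? no

Answer: no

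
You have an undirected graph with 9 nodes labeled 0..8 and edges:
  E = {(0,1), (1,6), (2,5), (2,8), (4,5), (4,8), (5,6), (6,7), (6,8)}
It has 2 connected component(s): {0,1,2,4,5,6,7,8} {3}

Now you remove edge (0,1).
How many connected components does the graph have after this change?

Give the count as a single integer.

Initial component count: 2
Remove (0,1): it was a bridge. Count increases: 2 -> 3.
  After removal, components: {0} {1,2,4,5,6,7,8} {3}
New component count: 3

Answer: 3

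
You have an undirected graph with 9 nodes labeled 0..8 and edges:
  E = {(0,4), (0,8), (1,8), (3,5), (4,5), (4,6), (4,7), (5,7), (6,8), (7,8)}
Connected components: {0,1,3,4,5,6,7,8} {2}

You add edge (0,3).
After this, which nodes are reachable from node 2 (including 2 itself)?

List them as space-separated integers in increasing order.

Answer: 2

Derivation:
Before: nodes reachable from 2: {2}
Adding (0,3): both endpoints already in same component. Reachability from 2 unchanged.
After: nodes reachable from 2: {2}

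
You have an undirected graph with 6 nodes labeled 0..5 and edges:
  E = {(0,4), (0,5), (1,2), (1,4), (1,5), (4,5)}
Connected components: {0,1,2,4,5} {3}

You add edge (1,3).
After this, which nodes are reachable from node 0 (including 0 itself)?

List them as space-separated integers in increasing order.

Answer: 0 1 2 3 4 5

Derivation:
Before: nodes reachable from 0: {0,1,2,4,5}
Adding (1,3): merges 0's component with another. Reachability grows.
After: nodes reachable from 0: {0,1,2,3,4,5}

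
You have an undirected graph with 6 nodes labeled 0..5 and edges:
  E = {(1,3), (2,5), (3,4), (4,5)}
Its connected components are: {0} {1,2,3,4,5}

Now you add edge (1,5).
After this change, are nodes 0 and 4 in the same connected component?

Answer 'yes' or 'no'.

Initial components: {0} {1,2,3,4,5}
Adding edge (1,5): both already in same component {1,2,3,4,5}. No change.
New components: {0} {1,2,3,4,5}
Are 0 and 4 in the same component? no

Answer: no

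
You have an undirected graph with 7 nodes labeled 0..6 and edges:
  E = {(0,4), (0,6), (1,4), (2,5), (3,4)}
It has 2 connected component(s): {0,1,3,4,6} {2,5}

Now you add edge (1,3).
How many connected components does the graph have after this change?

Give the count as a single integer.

Initial component count: 2
Add (1,3): endpoints already in same component. Count unchanged: 2.
New component count: 2

Answer: 2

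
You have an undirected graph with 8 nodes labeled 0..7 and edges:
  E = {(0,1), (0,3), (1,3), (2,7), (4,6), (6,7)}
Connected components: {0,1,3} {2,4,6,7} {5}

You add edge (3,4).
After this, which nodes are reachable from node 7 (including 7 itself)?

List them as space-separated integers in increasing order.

Before: nodes reachable from 7: {2,4,6,7}
Adding (3,4): merges 7's component with another. Reachability grows.
After: nodes reachable from 7: {0,1,2,3,4,6,7}

Answer: 0 1 2 3 4 6 7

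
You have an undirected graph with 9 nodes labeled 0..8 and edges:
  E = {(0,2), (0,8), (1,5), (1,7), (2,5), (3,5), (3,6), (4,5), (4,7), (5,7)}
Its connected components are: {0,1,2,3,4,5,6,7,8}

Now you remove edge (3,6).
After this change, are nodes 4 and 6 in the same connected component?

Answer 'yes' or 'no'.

Initial components: {0,1,2,3,4,5,6,7,8}
Removing edge (3,6): it was a bridge — component count 1 -> 2.
New components: {0,1,2,3,4,5,7,8} {6}
Are 4 and 6 in the same component? no

Answer: no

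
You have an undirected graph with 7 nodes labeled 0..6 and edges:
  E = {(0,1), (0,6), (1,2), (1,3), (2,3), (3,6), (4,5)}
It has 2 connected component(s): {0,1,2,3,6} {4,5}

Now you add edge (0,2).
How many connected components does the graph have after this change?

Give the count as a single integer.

Answer: 2

Derivation:
Initial component count: 2
Add (0,2): endpoints already in same component. Count unchanged: 2.
New component count: 2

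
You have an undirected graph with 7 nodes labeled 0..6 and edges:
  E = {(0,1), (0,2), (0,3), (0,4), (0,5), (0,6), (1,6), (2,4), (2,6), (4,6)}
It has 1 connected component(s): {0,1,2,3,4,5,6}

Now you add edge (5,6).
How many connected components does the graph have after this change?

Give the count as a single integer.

Initial component count: 1
Add (5,6): endpoints already in same component. Count unchanged: 1.
New component count: 1

Answer: 1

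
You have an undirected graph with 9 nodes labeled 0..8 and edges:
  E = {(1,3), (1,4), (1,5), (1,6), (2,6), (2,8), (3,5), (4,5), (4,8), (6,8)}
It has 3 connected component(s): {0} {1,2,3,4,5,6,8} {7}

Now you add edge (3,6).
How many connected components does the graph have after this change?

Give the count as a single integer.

Answer: 3

Derivation:
Initial component count: 3
Add (3,6): endpoints already in same component. Count unchanged: 3.
New component count: 3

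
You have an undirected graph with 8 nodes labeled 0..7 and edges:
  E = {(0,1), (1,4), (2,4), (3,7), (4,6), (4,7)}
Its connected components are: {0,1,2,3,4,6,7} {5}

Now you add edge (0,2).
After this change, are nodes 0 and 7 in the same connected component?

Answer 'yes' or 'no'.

Initial components: {0,1,2,3,4,6,7} {5}
Adding edge (0,2): both already in same component {0,1,2,3,4,6,7}. No change.
New components: {0,1,2,3,4,6,7} {5}
Are 0 and 7 in the same component? yes

Answer: yes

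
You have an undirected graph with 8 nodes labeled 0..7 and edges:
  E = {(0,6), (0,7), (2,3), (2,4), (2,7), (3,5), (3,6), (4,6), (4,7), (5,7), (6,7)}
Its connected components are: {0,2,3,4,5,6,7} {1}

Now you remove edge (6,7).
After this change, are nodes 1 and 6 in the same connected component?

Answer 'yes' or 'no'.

Answer: no

Derivation:
Initial components: {0,2,3,4,5,6,7} {1}
Removing edge (6,7): not a bridge — component count unchanged at 2.
New components: {0,2,3,4,5,6,7} {1}
Are 1 and 6 in the same component? no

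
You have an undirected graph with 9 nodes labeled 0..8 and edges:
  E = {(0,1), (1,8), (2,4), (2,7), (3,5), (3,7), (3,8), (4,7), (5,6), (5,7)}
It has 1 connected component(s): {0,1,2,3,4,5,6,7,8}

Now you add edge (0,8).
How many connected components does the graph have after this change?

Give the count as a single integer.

Initial component count: 1
Add (0,8): endpoints already in same component. Count unchanged: 1.
New component count: 1

Answer: 1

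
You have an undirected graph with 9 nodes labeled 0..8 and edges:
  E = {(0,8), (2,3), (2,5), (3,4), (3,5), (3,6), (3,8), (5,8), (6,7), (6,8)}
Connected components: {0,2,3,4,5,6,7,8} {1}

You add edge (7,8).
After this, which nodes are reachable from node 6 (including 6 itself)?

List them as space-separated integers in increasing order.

Answer: 0 2 3 4 5 6 7 8

Derivation:
Before: nodes reachable from 6: {0,2,3,4,5,6,7,8}
Adding (7,8): both endpoints already in same component. Reachability from 6 unchanged.
After: nodes reachable from 6: {0,2,3,4,5,6,7,8}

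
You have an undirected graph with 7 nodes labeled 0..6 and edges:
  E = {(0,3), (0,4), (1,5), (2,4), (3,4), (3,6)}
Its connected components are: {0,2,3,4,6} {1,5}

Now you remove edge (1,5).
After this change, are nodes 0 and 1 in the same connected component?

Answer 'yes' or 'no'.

Answer: no

Derivation:
Initial components: {0,2,3,4,6} {1,5}
Removing edge (1,5): it was a bridge — component count 2 -> 3.
New components: {0,2,3,4,6} {1} {5}
Are 0 and 1 in the same component? no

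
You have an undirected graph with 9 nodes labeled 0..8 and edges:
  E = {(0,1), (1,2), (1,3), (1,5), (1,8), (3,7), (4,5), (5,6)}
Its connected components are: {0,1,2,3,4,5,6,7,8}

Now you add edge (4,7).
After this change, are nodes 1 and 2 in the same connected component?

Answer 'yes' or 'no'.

Initial components: {0,1,2,3,4,5,6,7,8}
Adding edge (4,7): both already in same component {0,1,2,3,4,5,6,7,8}. No change.
New components: {0,1,2,3,4,5,6,7,8}
Are 1 and 2 in the same component? yes

Answer: yes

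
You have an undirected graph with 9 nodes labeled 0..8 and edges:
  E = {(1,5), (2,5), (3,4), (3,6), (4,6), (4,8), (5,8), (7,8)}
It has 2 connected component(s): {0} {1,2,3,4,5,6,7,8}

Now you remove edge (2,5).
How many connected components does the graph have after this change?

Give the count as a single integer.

Answer: 3

Derivation:
Initial component count: 2
Remove (2,5): it was a bridge. Count increases: 2 -> 3.
  After removal, components: {0} {1,3,4,5,6,7,8} {2}
New component count: 3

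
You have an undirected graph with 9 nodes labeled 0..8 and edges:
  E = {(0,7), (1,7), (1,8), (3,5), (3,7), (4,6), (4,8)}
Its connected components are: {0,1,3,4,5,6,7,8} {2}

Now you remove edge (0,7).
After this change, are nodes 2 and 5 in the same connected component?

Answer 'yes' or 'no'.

Answer: no

Derivation:
Initial components: {0,1,3,4,5,6,7,8} {2}
Removing edge (0,7): it was a bridge — component count 2 -> 3.
New components: {0} {1,3,4,5,6,7,8} {2}
Are 2 and 5 in the same component? no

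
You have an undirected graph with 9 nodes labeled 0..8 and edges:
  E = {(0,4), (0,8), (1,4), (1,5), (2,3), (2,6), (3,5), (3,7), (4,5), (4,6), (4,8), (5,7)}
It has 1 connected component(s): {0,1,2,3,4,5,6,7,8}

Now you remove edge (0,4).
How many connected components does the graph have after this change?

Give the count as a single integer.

Initial component count: 1
Remove (0,4): not a bridge. Count unchanged: 1.
  After removal, components: {0,1,2,3,4,5,6,7,8}
New component count: 1

Answer: 1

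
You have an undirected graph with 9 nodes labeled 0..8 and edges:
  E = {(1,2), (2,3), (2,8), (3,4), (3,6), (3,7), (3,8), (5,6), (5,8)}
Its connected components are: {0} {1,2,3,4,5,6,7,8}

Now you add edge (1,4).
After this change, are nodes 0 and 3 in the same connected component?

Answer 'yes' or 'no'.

Answer: no

Derivation:
Initial components: {0} {1,2,3,4,5,6,7,8}
Adding edge (1,4): both already in same component {1,2,3,4,5,6,7,8}. No change.
New components: {0} {1,2,3,4,5,6,7,8}
Are 0 and 3 in the same component? no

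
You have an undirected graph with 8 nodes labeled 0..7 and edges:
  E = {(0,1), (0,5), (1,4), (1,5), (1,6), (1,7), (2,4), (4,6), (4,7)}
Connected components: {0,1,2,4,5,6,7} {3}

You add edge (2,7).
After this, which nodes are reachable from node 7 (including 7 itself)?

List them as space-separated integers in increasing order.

Before: nodes reachable from 7: {0,1,2,4,5,6,7}
Adding (2,7): both endpoints already in same component. Reachability from 7 unchanged.
After: nodes reachable from 7: {0,1,2,4,5,6,7}

Answer: 0 1 2 4 5 6 7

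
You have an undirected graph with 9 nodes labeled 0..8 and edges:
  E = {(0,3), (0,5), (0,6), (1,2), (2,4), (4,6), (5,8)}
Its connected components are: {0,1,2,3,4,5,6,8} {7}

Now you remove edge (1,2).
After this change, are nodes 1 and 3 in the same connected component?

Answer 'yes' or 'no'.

Initial components: {0,1,2,3,4,5,6,8} {7}
Removing edge (1,2): it was a bridge — component count 2 -> 3.
New components: {0,2,3,4,5,6,8} {1} {7}
Are 1 and 3 in the same component? no

Answer: no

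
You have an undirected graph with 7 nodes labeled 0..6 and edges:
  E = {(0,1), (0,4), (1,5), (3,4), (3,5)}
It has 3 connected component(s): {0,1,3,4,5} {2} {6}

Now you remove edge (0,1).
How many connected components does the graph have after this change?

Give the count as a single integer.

Initial component count: 3
Remove (0,1): not a bridge. Count unchanged: 3.
  After removal, components: {0,1,3,4,5} {2} {6}
New component count: 3

Answer: 3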